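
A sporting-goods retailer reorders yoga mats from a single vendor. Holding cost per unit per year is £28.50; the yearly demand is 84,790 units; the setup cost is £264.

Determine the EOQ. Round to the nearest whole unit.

1,253 units

2DS/H = 2·84,790·264/28.5 = 1,570,846.32
EOQ = √1,570,846.32 ≈ 1,253.33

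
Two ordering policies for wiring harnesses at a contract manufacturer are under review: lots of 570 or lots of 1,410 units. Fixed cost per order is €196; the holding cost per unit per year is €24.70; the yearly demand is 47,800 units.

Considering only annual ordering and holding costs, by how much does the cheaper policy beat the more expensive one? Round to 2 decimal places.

Annual cost at Q: ordering D·S/Q plus holding Q·H/2.
TC(570) = (47,800/570)×196 + (570/2)×24.7 = €23,475.99
TC(1,410) = (47,800/1,410)×196 + (1,410/2)×24.7 = €24,058.04
Lots of 570 are cheaper by €582.05.

€582.05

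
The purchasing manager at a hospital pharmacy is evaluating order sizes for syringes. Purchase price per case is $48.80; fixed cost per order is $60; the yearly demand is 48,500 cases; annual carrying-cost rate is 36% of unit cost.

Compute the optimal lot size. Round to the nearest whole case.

Carrying cost H = $48.8 × 36% = $17.5680/case/yr
Optimal lot size Q* = (2 × 48,500 × $60 / $17.568)^½ ≈ 575.57

576 cases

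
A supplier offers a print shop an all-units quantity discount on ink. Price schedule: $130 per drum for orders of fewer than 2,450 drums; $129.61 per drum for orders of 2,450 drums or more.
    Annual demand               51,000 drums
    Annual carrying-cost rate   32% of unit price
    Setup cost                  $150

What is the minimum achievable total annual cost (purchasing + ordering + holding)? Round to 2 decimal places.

H₁ = 32%×$130 = $41.6000;  H₂ = 32%×$129.61 = $41.4752
EOQ₁ = √(2×51,000×150/41.6000) = 606.46  (< 2,450, feasible at tier 1)
EOQ₂ = √(2×51,000×150/41.4752) = 607.37  (< 2,450 → use Q = 2,450 at tier-2 price)
TC(tier 1 (EOQ₁), Q≈606.5) = $6,655,228.56
TC(tier 2, Q≈2,450.0) = $6,664,039.57
Minimum at tier 1 (EOQ₁): $6,655,228.56

$6,655,228.56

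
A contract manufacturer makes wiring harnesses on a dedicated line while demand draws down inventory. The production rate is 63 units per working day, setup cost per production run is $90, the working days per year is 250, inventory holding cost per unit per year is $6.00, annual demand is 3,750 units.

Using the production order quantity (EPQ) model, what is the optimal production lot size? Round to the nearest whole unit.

384 units

Daily demand d = 3,750/250 = 15.000; p = 63; 1 − d/p = 0.76190
EPQ = √(2DS / (H(1 − d/p)))
    = √(2 × 3,750 × 90 / (6 × 0.76190)) ≈ 384.26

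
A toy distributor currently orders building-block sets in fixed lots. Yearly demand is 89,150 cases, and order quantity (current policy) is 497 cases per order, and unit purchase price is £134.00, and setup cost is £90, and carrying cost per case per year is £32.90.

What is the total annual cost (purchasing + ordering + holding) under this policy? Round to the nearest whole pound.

£11,970,420

Ordering: D/Q × S = 89,150/497 × £90 = £16,143.86
Holding:  Q/2 × H = 497/2 × £32.9 = £8,175.65
Purchase cost = D·C = 89,150 × 134 = £11,946,100.00
Total = £16,143.86 + £8,175.65 + £11,946,100.00 = £11,970,419.51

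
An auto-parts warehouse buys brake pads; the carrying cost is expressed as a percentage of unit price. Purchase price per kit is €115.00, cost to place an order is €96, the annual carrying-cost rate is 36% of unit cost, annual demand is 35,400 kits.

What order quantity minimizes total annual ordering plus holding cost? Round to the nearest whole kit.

Carrying cost H = €115 × 36% = €41.4000/kit/yr
Q* = √(2·D·S / H) = √(2·35,400·96 / 41.4) = √164,173.9 ≈ 405.18

405 kits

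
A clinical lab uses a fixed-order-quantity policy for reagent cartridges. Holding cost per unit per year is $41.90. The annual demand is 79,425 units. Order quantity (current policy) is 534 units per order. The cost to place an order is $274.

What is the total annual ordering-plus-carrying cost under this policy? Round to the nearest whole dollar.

Orders/yr = 79,425/534 = 148.736; ordering cost = 148.736 × $274 = $40,753.65
Average inventory = 534/2 = 267; holding cost = 267 × $41.9 = $11,187.30
Total = $40,753.65 + $11,187.30 = $51,940.95

$51,941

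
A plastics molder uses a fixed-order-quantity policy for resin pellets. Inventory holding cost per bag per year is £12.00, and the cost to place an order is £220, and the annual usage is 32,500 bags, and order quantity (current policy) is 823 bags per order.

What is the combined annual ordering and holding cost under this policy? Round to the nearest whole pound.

Annual ordering cost = (D/Q)·S = (32,500/823) × 220 = £8,687.73
Annual holding cost  = (Q/2)·H = (823/2) × 12 = £4,938.00
Total = £8,687.73 + £4,938.00 = £13,625.73

£13,626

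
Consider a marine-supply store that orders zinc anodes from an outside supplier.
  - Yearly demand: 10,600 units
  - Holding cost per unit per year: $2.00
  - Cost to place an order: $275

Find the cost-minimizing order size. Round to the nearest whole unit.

1,707 units

2DS/H = 2·10,600·275/2 = 2,915,000.00
EOQ = √2,915,000.00 ≈ 1,707.34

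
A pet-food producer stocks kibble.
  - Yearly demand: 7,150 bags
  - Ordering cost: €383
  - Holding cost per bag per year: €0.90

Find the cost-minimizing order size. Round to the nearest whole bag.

Q* = √(2·D·S / H) = √(2·7,150·383 / 0.9) = √6,085,444.4 ≈ 2,466.87

2,467 bags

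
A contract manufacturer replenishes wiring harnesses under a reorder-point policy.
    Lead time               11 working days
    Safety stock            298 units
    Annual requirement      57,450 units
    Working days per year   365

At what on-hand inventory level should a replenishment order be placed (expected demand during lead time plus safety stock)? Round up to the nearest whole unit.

Daily demand d = 57,450 / 365 = 157.397 units/day
Demand during lead time = 157.397 × 11 = 1,731.37
Reorder point = 1,731.37 + 298 = 2,029.37 → round up

2,030 units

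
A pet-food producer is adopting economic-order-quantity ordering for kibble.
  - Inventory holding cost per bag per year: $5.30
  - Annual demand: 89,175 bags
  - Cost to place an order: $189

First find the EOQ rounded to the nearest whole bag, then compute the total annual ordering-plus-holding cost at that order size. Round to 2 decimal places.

$13,366.12

Q* = √(2·D·S / H) = √(2·89,175·189 / 5.3) = √6,360,028.3 ≈ 2,521.91 → Q = 2,522 bags
Annual ordering cost = (D/Q)·S = (89,175/2,522) × 189 = $6,682.82
Annual holding cost  = (Q/2)·H = (2,522/2) × 5.3 = $6,683.30
Total = $6,682.82 + $6,683.30 = $13,366.12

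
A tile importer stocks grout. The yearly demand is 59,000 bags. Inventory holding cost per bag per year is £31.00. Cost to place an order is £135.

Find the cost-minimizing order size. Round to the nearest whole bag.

717 bags

2DS/H = 2·59,000·135/31 = 513,870.97
EOQ = √513,870.97 ≈ 716.85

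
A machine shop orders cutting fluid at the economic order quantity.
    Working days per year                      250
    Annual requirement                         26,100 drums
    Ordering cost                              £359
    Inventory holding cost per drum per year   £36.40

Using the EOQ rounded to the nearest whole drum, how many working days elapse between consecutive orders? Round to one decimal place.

6.9 days

Q* = √(2·D·S / H) = √(2·26,100·359 / 36.4) = √514,829.7 ≈ 717.52 → Q = 718 drums
Cycle time = (working days × Q)/D = (250 × 718) / 26,100 = 6.877 days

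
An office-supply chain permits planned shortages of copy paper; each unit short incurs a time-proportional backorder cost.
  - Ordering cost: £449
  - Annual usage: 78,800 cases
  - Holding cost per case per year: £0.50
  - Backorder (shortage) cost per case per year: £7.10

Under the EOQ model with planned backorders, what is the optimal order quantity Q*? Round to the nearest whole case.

12,308 cases

Basic EOQ = √(2·78,800·449/0.5) = 11,896.420
Backorder adjustment √((H+b)/b) = √((0.5+7.1)/7.1) = 1.0346
Q* = 11,896.420 × 1.0346 ≈ 12,308.18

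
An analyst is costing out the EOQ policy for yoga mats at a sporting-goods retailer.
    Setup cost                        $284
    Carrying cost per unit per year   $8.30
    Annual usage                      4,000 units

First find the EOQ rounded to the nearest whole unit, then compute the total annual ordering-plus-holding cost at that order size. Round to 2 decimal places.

Q* = √(2·D·S / H) = √(2·4,000·284 / 8.3) = √273,734.9 ≈ 523.20 → Q = 523 units
Annual ordering cost = (D/Q)·S = (4,000/523) × 284 = $2,172.08
Annual holding cost  = (Q/2)·H = (523/2) × 8.3 = $2,170.45
Total = $2,172.08 + $2,170.45 = $4,342.53

$4,342.53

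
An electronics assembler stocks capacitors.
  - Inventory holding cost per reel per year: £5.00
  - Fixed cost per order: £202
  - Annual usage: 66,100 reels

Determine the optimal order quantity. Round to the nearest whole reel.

2,311 reels

Q* = √(2·D·S / H) = √(2·66,100·202 / 5) = √5,340,880.0 ≈ 2,311.03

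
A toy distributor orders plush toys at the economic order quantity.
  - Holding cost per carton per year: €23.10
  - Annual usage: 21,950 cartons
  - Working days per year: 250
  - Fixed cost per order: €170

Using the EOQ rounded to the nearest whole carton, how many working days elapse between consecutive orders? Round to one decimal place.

6.5 days

EOQ = √(2DS/H) = √(2 × 21,950 × 170 / 23.1)
    = √(323,073.59) ≈ 568.40 → Q = 568 cartons
Days between orders = 250 / (D/Q) = 250 / 38.644 ≈ 6.469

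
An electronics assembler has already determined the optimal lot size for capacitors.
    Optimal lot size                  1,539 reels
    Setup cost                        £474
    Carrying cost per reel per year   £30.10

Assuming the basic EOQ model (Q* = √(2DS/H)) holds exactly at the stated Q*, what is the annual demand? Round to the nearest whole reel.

EOQ relation: Q² = 2DS/H, so rearrange for the unknown.
D = Q²H / (2S) = 1,539² × 30.1 / (2 × 474) = 75,203.04

75,203 reels per year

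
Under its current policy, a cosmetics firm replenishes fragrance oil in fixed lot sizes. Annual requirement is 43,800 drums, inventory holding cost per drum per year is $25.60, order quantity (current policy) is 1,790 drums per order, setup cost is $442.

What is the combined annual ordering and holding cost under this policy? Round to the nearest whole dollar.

Ordering: D/Q × S = 43,800/1,790 × $442 = $10,815.42
Holding:  Q/2 × H = 1,790/2 × $25.6 = $22,912.00
Total = $10,815.42 + $22,912.00 = $33,727.42

$33,727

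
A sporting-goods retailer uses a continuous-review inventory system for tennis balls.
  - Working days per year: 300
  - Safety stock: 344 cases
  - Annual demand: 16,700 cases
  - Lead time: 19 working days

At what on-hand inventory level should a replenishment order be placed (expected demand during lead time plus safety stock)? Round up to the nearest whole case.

1,402 cases

Daily demand d = 16,700 / 300 = 55.667 cases/day
Demand during lead time = 55.667 × 19 = 1,057.67
Reorder point = 1,057.67 + 344 = 1,401.67 → round up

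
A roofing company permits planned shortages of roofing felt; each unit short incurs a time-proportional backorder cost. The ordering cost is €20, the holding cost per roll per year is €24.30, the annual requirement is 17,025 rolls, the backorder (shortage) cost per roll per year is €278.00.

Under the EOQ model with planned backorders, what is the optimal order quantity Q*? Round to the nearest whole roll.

175 rolls

Q* = √(2DS/H) · √((H + b)/b)
   = √(2 × 17,025 × 20 / 24.3) · √((24.3 + 278) / 278)
   = 167.406 × 1.0428 ≈ 174.57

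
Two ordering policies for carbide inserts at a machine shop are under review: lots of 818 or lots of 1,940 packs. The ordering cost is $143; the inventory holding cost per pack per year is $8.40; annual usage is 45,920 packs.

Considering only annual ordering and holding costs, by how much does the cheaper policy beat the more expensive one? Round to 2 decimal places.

For each Q, cost = (D/Q)·S + (Q/2)·H.
TC(818) = (45,920/818)×143 + (818/2)×8.4 = $11,463.18
TC(1,940) = (45,920/1,940)×143 + (1,940/2)×8.4 = $11,532.82
Cheaper: Q = 818.  Difference = $69.65

$69.65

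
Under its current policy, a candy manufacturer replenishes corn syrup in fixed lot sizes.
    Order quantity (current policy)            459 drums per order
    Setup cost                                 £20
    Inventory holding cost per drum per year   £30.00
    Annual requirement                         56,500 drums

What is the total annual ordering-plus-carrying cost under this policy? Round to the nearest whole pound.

£9,347

Annual ordering cost = (D/Q)·S = (56,500/459) × 20 = £2,461.87
Annual holding cost  = (Q/2)·H = (459/2) × 30 = £6,885.00
Total = £2,461.87 + £6,885.00 = £9,346.87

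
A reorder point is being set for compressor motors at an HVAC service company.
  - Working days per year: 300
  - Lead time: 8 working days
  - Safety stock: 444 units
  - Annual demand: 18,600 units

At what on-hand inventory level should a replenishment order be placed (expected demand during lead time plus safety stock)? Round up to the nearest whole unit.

Daily demand d = 18,600 / 300 = 62.000 units/day
Demand during lead time = 62.000 × 8 = 496.00
Reorder point = 496.00 + 444 = 940.00 → round up

940 units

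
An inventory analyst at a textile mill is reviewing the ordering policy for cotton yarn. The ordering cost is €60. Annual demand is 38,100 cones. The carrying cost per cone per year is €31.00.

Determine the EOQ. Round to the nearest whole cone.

384 cones

Optimal lot size Q* = (2 × 38,100 × €60 / €31)^½ ≈ 384.04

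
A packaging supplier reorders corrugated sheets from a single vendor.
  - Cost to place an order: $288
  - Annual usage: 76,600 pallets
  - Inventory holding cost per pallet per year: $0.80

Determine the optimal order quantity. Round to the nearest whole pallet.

2DS/H = 2·76,600·288/0.8 = 55,152,000.00
EOQ = √55,152,000.00 ≈ 7,426.44

7,426 pallets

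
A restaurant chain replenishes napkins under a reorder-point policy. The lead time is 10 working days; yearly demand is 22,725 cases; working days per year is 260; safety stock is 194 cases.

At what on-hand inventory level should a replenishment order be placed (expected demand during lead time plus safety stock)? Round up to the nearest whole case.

Daily demand d = 22,725 / 260 = 87.404 cases/day
Demand during lead time = 87.404 × 10 = 874.04
Reorder point = 874.04 + 194 = 1,068.04 → round up

1,069 cases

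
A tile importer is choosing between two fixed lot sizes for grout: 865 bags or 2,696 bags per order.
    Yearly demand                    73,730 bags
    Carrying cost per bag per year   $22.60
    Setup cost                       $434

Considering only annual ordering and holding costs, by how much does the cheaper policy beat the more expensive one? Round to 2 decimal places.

For each Q, cost = (D/Q)·S + (Q/2)·H.
TC(865) = (73,730/865)×434 + (865/2)×22.6 = $46,767.36
TC(2,696) = (73,730/2,696)×434 + (2,696/2)×22.6 = $42,333.80
Cheaper: Q = 2,696.  Difference = $4,433.56

$4,433.56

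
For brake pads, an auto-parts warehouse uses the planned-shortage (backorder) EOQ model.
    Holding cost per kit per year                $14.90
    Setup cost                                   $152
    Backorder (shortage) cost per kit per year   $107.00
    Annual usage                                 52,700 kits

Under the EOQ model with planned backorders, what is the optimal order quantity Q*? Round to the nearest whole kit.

1,107 kits

Q* = √(2DS/H) · √((H + b)/b)
   = √(2 × 52,700 × 152 / 14.9) · √((14.9 + 107) / 107)
   = 1,036.929 × 1.0674 ≈ 1,106.77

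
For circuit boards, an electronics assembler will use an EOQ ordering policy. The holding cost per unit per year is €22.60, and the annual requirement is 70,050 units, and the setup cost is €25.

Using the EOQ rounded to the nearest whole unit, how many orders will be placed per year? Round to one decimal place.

177.8 orders per year

Optimal lot size Q* = (2 × 70,050 × €25 / €22.6)^½ ≈ 393.67 → Q = 394
Orders per year = D/Q = 70,050 / 394 = 177.792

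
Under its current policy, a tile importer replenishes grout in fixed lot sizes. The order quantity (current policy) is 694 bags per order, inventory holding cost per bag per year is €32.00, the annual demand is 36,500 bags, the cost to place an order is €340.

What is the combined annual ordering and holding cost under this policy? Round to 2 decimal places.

€28,985.84

Ordering: D/Q × S = 36,500/694 × €340 = €17,881.84
Holding:  Q/2 × H = 694/2 × €32 = €11,104.00
Total = €17,881.84 + €11,104.00 = €28,985.84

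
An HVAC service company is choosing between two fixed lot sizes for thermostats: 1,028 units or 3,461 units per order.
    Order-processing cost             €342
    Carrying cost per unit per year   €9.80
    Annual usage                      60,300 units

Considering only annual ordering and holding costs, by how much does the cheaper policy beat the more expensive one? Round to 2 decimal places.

€2,180.63

For each Q, cost = (D/Q)·S + (Q/2)·H.
TC(1,028) = (60,300/1,028)×342 + (1,028/2)×9.8 = €25,098.09
TC(3,461) = (60,300/3,461)×342 + (3,461/2)×9.8 = €22,917.47
Cheaper: Q = 3,461.  Difference = €2,180.63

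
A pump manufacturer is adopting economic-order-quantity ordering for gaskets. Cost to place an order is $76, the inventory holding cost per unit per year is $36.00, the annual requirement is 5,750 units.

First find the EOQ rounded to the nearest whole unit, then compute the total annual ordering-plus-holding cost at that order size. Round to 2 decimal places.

$5,609.28

2DS/H = 2·5,750·76/36 = 24,277.78
EOQ = √24,277.78 ≈ 155.81 → Q = 156 units
Orders/yr = 5,750/156 = 36.859; ordering cost = 36.859 × $76 = $2,801.28
Average inventory = 156/2 = 78; holding cost = 78 × $36 = $2,808.00
Total = $2,801.28 + $2,808.00 = $5,609.28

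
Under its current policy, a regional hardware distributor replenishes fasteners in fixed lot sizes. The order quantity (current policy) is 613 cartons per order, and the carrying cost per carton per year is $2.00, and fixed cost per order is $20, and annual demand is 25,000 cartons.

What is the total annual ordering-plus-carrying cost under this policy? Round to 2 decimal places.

$1,428.66

Ordering: D/Q × S = 25,000/613 × $20 = $815.66
Holding:  Q/2 × H = 613/2 × $2 = $613.00
Total = $815.66 + $613.00 = $1,428.66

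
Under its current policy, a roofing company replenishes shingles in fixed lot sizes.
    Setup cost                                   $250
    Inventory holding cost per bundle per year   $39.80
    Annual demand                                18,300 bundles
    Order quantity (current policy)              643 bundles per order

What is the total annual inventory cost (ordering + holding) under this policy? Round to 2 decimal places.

Annual ordering cost = (D/Q)·S = (18,300/643) × 250 = $7,115.09
Annual holding cost  = (Q/2)·H = (643/2) × 39.8 = $12,795.70
Total = $7,115.09 + $12,795.70 = $19,910.79

$19,910.79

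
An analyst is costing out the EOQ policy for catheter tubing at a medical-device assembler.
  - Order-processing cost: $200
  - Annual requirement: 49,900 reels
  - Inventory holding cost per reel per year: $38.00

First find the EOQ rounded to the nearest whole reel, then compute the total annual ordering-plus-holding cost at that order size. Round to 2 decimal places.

2DS/H = 2·49,900·200/38 = 525,263.16
EOQ = √525,263.16 ≈ 724.75 → Q = 725 reels
Orders/yr = 49,900/725 = 68.828; ordering cost = 68.828 × $200 = $13,765.52
Average inventory = 725/2 = 362.5; holding cost = 362.5 × $38 = $13,775.00
Total = $13,765.52 + $13,775.00 = $27,540.52

$27,540.52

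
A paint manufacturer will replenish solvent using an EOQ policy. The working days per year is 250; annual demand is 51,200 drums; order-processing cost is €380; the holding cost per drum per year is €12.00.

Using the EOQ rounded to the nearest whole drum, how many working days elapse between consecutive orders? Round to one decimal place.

8.8 days

2DS/H = 2·51,200·380/12 = 3,242,666.67
EOQ = √3,242,666.67 ≈ 1,800.74 → Q = 1,801 drums
Cycle time = (working days × Q)/D = (250 × 1,801) / 51,200 = 8.794 days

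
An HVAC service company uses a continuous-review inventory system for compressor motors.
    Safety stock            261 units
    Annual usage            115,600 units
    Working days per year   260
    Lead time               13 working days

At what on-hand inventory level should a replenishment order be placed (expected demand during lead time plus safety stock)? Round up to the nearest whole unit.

6,041 units

Daily demand d = 115,600 / 260 = 444.615 units/day
Demand during lead time = 444.615 × 13 = 5,780.00
Reorder point = 5,780.00 + 261 = 6,041.00 → round up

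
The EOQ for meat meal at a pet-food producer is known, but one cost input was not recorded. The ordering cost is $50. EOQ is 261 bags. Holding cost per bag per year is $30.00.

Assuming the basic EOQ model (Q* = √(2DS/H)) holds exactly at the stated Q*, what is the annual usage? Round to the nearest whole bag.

Since Q* = (2DS/H)^½, squaring gives Q*²·H = 2DS.
D = Q²H / (2S) = 261² × 30 / (2 × 50) = 20,436.30

20,436 bags per year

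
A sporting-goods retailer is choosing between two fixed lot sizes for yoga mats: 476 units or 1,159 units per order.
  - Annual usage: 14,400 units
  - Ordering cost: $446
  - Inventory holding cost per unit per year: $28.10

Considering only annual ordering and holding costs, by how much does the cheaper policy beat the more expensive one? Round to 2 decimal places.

$1,645.04

Annual cost at Q: ordering D·S/Q plus holding Q·H/2.
TC(476) = (14,400/476)×446 + (476/2)×28.1 = $20,180.24
TC(1,159) = (14,400/1,159)×446 + (1,159/2)×28.1 = $21,825.28
|ΔTC| = |$20,180.24 − $21,825.28| = $1,645.04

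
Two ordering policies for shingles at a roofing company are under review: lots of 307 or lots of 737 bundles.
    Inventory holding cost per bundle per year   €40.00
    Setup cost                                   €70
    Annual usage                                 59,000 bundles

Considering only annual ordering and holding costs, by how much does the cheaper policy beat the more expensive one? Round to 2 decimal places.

For each Q, cost = (D/Q)·S + (Q/2)·H.
TC(307) = (59,000/307)×70 + (307/2)×40 = €19,592.77
TC(737) = (59,000/737)×70 + (737/2)×40 = €20,343.80
Cheaper: Q = 307.  Difference = €751.03

€751.03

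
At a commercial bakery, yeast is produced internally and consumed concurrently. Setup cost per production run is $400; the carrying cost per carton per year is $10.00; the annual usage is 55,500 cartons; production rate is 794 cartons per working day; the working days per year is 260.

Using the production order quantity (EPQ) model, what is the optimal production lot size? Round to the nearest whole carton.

2,464 cartons

d = 55,500/260 = 213.4615 cartons/day;  effective holding cost H(1 − d/p) = 10·(1 − 213.4615/794) = 7.31157
Q* = √(2DS / H_eff) = √(2·55,500·400 / 7.31157) ≈ 2,464.26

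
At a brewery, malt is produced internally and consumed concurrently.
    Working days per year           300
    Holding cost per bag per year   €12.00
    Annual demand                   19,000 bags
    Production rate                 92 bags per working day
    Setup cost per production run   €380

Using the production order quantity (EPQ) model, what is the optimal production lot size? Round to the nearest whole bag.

d = 19,000/300 = 63.3333 bags/day;  effective holding cost H(1 − d/p) = 12·(1 − 63.3333/92) = 3.73913
Q* = √(2DS / H_eff) = √(2·19,000·380 / 3.73913) ≈ 1,965.16

1,965 bags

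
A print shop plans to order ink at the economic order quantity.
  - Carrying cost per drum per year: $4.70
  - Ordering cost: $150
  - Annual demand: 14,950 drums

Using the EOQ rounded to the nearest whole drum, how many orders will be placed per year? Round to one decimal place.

15.3 orders per year

Optimal lot size Q* = (2 × 14,950 × $150 / $4.7)^½ ≈ 976.86 → Q = 977
N = D/Q = 14,950/977 ≈ 15.302 orders/yr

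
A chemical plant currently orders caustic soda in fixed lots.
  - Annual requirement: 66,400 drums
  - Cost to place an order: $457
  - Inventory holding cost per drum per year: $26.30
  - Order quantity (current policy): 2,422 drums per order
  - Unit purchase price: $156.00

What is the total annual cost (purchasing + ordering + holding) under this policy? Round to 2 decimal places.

$10,402,778.12

Ordering: D/Q × S = 66,400/2,422 × $457 = $12,528.82
Holding:  Q/2 × H = 2,422/2 × $26.3 = $31,849.30
Purchase cost = D·C = 66,400 × 156 = $10,358,400.00
Total = $12,528.82 + $31,849.30 + $10,358,400.00 = $10,402,778.12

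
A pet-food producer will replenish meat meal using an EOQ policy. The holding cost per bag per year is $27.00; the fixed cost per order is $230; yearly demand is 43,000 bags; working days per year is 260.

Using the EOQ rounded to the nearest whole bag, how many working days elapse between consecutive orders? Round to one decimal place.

2DS/H = 2·43,000·230/27 = 732,592.59
EOQ = √732,592.59 ≈ 855.92 → Q = 856 bags
T = Q/D × 260 days = 856/43,000 × 260 = 5.176 days

5.2 days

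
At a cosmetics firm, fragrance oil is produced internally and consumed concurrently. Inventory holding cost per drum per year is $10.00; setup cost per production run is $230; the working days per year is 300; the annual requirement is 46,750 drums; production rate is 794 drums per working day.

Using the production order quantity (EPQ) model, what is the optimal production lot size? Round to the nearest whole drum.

d = 46,750/300 = 155.8333 drums/day;  effective holding cost H(1 − d/p) = 10·(1 − 155.8333/794) = 8.03736
Q* = √(2DS / H_eff) = √(2·46,750·230 / 8.03736) ≈ 1,635.73

1,636 drums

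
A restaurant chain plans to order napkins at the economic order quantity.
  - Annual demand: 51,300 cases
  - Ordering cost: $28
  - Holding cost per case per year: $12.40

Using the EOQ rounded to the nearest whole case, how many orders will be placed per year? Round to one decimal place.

Optimal lot size Q* = (2 × 51,300 × $28 / $12.4)^½ ≈ 481.33 → Q = 481
N = D/Q = 51,300/481 ≈ 106.653 orders/yr

106.7 orders per year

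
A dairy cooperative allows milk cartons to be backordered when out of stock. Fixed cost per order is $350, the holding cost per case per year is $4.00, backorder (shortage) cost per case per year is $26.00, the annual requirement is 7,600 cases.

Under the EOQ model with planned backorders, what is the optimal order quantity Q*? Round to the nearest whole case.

Q* = √(2DS/H) · √((H + b)/b)
   = √(2 × 7,600 × 350 / 4) · √((4 + 26) / 26)
   = 1,153.256 × 1.0742 ≈ 1,238.80

1,239 cases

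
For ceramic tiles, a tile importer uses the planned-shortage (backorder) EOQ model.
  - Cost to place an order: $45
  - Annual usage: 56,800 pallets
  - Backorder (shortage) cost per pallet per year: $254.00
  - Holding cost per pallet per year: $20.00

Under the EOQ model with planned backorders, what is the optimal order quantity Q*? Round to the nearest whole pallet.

Q* = √(2DS/H) · √((H + b)/b)
   = √(2 × 56,800 × 45 / 20) · √((20 + 254) / 254)
   = 505.569 × 1.0386 ≈ 525.10

525 pallets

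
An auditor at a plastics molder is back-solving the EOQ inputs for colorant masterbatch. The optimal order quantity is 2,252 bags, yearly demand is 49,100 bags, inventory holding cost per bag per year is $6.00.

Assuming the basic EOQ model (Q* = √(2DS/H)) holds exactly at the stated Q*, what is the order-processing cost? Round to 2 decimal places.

EOQ relation: Q² = 2DS/H, so rearrange for the unknown.
S = Q²H / (2D) = 2,252² × 6 / (2 × 49,100) = 309.8679

$309.87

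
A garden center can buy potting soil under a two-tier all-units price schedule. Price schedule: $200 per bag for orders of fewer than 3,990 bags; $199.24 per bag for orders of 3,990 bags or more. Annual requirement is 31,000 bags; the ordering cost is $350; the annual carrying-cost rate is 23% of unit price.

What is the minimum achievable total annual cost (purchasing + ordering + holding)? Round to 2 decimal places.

$6,231,594.30

H₁ = 23%×$200 = $46.0000;  H₂ = 23%×$199.24 = $45.8252
EOQ₁ = √(2×31,000×350/46.0000) = 686.83  (< 3,990, feasible at tier 1)
EOQ₂ = √(2×31,000×350/45.8252) = 688.14  (< 3,990 → use Q = 3,990 at tier-2 price)
TC(tier 1 (EOQ₁), Q≈686.8) = $6,231,594.30
TC(tier 2, Q≈3,990.0) = $6,270,580.57
Minimum at tier 1 (EOQ₁): $6,231,594.30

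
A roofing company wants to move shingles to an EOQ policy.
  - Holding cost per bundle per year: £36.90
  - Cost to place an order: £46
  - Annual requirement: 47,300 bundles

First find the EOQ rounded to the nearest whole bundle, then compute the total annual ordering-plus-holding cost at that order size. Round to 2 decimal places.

Optimal lot size Q* = (2 × 47,300 × £46 / £36.9)^½ ≈ 343.41 → Q = 343 bundles
Orders/yr = 47,300/343 = 137.901; ordering cost = 137.901 × £46 = £6,343.44
Average inventory = 343/2 = 171.5; holding cost = 171.5 × £36.9 = £6,328.35
Total = £6,343.44 + £6,328.35 = £12,671.79

£12,671.79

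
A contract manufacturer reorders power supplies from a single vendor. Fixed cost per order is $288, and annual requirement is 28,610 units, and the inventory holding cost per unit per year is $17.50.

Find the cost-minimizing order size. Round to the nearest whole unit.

Q* = √(2·D·S / H) = √(2·28,610·288 / 17.5) = √941,677.7 ≈ 970.40

970 units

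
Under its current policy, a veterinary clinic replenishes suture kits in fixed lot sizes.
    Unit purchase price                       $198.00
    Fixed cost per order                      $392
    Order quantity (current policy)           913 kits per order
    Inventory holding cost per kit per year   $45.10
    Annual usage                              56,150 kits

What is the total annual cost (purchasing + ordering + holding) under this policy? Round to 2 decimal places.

$11,162,396.36

Annual ordering cost = (D/Q)·S = (56,150/913) × 392 = $24,108.21
Annual holding cost  = (Q/2)·H = (913/2) × 45.1 = $20,588.15
Purchase cost = D·C = 56,150 × 198 = $11,117,700.00
Total = $24,108.21 + $20,588.15 + $11,117,700.00 = $11,162,396.36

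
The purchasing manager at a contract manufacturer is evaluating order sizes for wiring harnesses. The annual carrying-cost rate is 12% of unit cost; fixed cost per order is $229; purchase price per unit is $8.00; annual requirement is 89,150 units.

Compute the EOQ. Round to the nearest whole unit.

6,522 units

Holding cost per unit per year: H = 12% × $8 = $0.9600
EOQ = √(2DS/H) = √(2 × 89,150 × 229 / 0.96)
    = √(42,531,979.17) ≈ 6,521.65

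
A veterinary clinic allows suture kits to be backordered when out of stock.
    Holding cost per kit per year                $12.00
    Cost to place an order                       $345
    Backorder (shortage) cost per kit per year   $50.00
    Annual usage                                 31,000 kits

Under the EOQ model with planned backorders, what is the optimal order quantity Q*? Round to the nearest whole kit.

Q* = √(2DS/H) · √((H + b)/b)
   = √(2 × 31,000 × 345 / 12) · √((12 + 50) / 50)
   = 1,335.103 × 1.1136 ≈ 1,486.71

1,487 kits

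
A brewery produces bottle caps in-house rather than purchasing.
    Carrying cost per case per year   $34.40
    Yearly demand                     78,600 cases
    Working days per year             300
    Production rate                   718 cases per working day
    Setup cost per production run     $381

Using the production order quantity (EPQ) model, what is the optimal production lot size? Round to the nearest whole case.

d = 78,600/300 = 262.0000 cases/day;  effective holding cost H(1 − d/p) = 34.4·(1 − 262.0000/718) = 21.84735
Q* = √(2DS / H_eff) = √(2·78,600·381 / 21.84735) ≈ 1,655.73

1,656 cases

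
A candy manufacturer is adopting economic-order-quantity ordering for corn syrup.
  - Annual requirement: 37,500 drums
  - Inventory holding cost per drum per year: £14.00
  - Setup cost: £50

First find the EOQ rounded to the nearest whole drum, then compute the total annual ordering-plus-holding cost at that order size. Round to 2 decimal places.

£7,245.69

Optimal lot size Q* = (2 × 37,500 × £50 / £14)^½ ≈ 517.55 → Q = 518 drums
Ordering: D/Q × S = 37,500/518 × £50 = £3,619.69
Holding:  Q/2 × H = 518/2 × £14 = £3,626.00
Total = £3,619.69 + £3,626.00 = £7,245.69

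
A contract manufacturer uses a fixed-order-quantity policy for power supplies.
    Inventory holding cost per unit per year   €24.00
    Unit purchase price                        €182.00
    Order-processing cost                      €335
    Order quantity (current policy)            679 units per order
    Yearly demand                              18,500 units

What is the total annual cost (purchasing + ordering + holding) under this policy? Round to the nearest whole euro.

Annual ordering cost = (D/Q)·S = (18,500/679) × 335 = €9,127.39
Annual holding cost  = (Q/2)·H = (679/2) × 24 = €8,148.00
Purchase cost = D·C = 18,500 × 182 = €3,367,000.00
Total = €9,127.39 + €8,148.00 + €3,367,000.00 = €3,384,275.39

€3,384,275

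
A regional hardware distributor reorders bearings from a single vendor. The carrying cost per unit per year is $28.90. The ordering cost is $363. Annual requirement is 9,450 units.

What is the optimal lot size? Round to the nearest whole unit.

487 units

2DS/H = 2·9,450·363/28.9 = 237,394.46
EOQ = √237,394.46 ≈ 487.23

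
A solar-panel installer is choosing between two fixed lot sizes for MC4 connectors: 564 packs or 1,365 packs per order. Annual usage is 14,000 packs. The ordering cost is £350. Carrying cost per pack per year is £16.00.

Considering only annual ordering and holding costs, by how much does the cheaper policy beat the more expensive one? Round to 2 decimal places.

£1,309.80

TC(Q) = (D/Q)S + (Q/2)H
TC(564) = (14,000/564)×350 + (564/2)×16 = £13,199.94
TC(1,365) = (14,000/1,365)×350 + (1,365/2)×16 = £14,509.74
Cheaper: Q = 564.  Difference = £1,309.80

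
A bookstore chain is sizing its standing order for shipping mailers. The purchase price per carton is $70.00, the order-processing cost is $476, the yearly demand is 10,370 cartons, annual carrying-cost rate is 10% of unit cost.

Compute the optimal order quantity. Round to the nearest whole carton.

1,188 cartons

H = i·C = 0.1 × $70 = $7.0000 per carton-year
EOQ = √(2DS/H) = √(2 × 10,370 × 476 / 7)
    = √(1,410,320.00) ≈ 1,187.57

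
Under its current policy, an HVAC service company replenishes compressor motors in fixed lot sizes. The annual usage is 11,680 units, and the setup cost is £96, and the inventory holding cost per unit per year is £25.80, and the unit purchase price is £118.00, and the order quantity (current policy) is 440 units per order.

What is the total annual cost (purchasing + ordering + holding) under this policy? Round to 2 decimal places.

Annual ordering cost = (D/Q)·S = (11,680/440) × 96 = £2,548.36
Annual holding cost  = (Q/2)·H = (440/2) × 25.8 = £5,676.00
Purchase cost = D·C = 11,680 × 118 = £1,378,240.00
Total = £2,548.36 + £5,676.00 + £1,378,240.00 = £1,386,464.36

£1,386,464.36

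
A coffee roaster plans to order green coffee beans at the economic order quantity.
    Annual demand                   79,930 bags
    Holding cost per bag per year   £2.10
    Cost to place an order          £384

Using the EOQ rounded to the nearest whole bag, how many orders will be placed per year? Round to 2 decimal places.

14.78 orders per year

EOQ = √(2DS/H) = √(2 × 79,930 × 384 / 2.1)
    = √(29,231,542.86) ≈ 5,406.62 → Q = 5,407
N = D/Q = 79,930/5,407 ≈ 14.783 orders/yr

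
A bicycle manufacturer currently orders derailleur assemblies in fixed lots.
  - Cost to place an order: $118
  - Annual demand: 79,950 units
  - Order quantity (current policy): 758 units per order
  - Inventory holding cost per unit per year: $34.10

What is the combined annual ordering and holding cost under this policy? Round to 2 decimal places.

$25,369.94

Annual ordering cost = (D/Q)·S = (79,950/758) × 118 = $12,446.04
Annual holding cost  = (Q/2)·H = (758/2) × 34.1 = $12,923.90
Total = $12,446.04 + $12,923.90 = $25,369.94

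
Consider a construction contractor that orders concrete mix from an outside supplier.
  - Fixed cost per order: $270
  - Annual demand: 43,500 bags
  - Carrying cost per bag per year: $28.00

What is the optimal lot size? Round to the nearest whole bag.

916 bags

Q* = √(2·D·S / H) = √(2·43,500·270 / 28) = √838,928.6 ≈ 915.93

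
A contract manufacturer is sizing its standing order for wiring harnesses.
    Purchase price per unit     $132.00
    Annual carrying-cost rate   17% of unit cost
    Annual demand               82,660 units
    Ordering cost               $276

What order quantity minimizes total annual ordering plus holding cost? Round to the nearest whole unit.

Carrying cost H = $132 × 17% = $22.4400/unit/yr
Optimal lot size Q* = (2 × 82,660 × $276 / $22.44)^½ ≈ 1,425.95

1,426 units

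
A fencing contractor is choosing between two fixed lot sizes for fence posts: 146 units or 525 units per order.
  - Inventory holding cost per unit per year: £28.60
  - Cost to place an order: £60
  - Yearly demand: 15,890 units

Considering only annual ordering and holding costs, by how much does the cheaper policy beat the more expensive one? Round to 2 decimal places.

Annual cost at Q: ordering D·S/Q plus holding Q·H/2.
TC(146) = (15,890/146)×60 + (146/2)×28.6 = £8,617.94
TC(525) = (15,890/525)×60 + (525/2)×28.6 = £9,323.50
Cheaper: Q = 146.  Difference = £705.56

£705.56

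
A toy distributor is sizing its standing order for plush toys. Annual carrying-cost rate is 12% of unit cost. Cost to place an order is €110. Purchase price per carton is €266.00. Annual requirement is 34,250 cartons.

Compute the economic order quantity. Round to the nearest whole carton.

Carrying cost H = €266 × 12% = €31.9200/carton/yr
EOQ = √(2DS/H) = √(2 × 34,250 × 110 / 31.92)
    = √(236,058.90) ≈ 485.86

486 cartons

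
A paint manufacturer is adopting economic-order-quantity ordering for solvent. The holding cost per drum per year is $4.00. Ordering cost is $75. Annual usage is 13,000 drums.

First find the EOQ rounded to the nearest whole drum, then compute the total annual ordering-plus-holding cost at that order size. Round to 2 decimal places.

$2,792.85

EOQ = √(2DS/H) = √(2 × 13,000 × 75 / 4)
    = √(487,500.00) ≈ 698.21 → Q = 698 drums
Orders/yr = 13,000/698 = 18.625; ordering cost = 18.625 × $75 = $1,396.85
Average inventory = 698/2 = 349; holding cost = 349 × $4 = $1,396.00
Total = $1,396.85 + $1,396.00 = $2,792.85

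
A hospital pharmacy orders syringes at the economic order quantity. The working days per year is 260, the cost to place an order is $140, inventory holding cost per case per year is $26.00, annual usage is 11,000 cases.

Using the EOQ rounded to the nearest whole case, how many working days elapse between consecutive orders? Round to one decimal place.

EOQ = √(2DS/H) = √(2 × 11,000 × 140 / 26)
    = √(118,461.54) ≈ 344.18 → Q = 344 cases
T = Q/D × 260 days = 344/11,000 × 260 = 8.131 days

8.1 days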